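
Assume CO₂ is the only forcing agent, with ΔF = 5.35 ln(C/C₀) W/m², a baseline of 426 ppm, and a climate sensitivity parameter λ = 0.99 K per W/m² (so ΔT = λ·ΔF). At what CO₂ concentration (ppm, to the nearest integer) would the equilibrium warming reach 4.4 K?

Required forcing: ΔF = ΔT/λ = 4.4/0.99 = 4.4444 W/m².
Then ln(C/426) = ΔF/5.35 = 4.4444/5.35 = 0.83073.
So C = 426 × e^0.83073 = 426 × 2.29499 = 977.67 ppm.

C ≈ 978 ppm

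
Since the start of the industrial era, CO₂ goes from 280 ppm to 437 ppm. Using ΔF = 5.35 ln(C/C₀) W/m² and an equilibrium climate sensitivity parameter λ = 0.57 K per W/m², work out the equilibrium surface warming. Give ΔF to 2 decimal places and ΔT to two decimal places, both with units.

CO₂: 5.35 × ln(437/280) = 5.35 × ln(1.56071) = 5.35 × 0.44514 = 2.3815 W/m².
ΔT = λ ΔF = 0.57 × 2.38 = 1.3566 K.

ΔF = 2.38 W/m²; ΔT = 1.36 K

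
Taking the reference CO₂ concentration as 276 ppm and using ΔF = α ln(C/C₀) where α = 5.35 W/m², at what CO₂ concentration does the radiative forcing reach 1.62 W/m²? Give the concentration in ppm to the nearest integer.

C ≈ 374 ppm

Set 5.35 ln(C/276) = 1.62, so ln(C/276) = 1.62/5.35 = 0.30280.
Then C/276 = e^0.30280 = 1.35364, giving C = 276 × 1.35364 = 373.60 ppm.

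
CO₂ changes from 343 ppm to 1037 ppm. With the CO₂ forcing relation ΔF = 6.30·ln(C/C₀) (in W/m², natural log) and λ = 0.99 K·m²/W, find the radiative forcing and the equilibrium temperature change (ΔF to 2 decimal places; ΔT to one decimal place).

ΔF = 6.97 W/m²; ΔT = 6.9 K

CO₂: 6.30 × ln(1037/343) = 6.30 × ln(3.02332) = 6.30 × 1.10636 = 6.9701 W/m².
ΔT = λ ΔF = 0.99 × 6.97 = 6.9003 K.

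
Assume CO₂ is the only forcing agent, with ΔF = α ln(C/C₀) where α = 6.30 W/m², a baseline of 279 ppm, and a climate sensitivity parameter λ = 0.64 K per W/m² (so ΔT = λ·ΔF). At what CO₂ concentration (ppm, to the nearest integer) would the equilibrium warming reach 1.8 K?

Required forcing: ΔF = ΔT/λ = 1.8/0.64 = 2.8125 W/m².
Then ln(C/279) = ΔF/6.30 = 2.8125/6.30 = 0.44643.
So C = 279 × e^0.44643 = 279 × 1.56272 = 436.00 ppm.

C ≈ 436 ppm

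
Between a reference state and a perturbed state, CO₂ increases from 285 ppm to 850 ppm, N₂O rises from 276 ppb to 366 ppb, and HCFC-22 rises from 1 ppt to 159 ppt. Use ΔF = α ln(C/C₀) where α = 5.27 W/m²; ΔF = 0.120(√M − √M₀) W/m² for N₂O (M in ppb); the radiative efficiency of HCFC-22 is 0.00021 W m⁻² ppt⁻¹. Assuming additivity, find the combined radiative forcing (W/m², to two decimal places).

ΔF = 6.09 W/m²

CO₂: 5.27 × ln(850/285) = 5.27 × ln(2.98246) = 5.27 × 1.09275 = 5.7588 W/m².
N₂O: 0.120 × (√366 − √276) = 0.120 × (19.1311 − 16.6132) = 0.120 × 2.5179 = 0.3021 W/m².
HCFC-22: ΔF = 0.00021 × (159 − 1) = 0.00021 × 158 = 0.0332 W/m².
Total ΔF = 5.7588 + 0.3021 + 0.0332 = 6.0941 W/m².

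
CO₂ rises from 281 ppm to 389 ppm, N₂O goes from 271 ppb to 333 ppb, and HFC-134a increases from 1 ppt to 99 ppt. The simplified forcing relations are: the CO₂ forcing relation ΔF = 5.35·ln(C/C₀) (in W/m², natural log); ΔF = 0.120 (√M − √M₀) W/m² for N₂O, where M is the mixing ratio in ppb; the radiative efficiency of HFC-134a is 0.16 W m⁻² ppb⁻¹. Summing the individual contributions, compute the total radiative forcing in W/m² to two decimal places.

CO₂: 5.35 × ln(389/281) = 5.35 × ln(1.38434) = 5.35 × 0.32522 = 1.7399 W/m².
N₂O: 0.120 × (√333 − √271) = 0.120 × (18.2483 − 16.4621) = 0.120 × 1.7862 = 0.2143 W/m².
HFC-134a: Δ = 99 − 1 = 98 ppt = 0.098 ppb; ΔF = 0.16 × 0.098 = 0.0157 W/m².
Total ΔF = 1.7399 + 0.2143 + 0.0157 = 1.9699 W/m².

ΔF = 1.97 W/m²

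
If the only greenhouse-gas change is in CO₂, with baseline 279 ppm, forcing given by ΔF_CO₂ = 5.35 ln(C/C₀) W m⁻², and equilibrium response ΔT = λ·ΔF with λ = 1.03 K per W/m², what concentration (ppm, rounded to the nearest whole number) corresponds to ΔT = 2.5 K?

Required forcing: ΔF = ΔT/λ = 2.5/1.03 = 2.4272 W/m².
Then ln(C/279) = ΔF/5.35 = 2.4272/5.35 = 0.45368.
So C = 279 × e^0.45368 = 279 × 1.57409 = 439.17 ppm.

C ≈ 439 ppm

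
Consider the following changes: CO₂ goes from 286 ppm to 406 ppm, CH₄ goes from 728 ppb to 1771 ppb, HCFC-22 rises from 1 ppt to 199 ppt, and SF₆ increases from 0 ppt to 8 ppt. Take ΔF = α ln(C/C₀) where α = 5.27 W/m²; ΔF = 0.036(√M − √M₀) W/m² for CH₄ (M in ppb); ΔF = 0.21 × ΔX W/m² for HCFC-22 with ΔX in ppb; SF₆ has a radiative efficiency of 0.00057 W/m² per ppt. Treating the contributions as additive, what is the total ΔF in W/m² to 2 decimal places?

CO₂: 5.27 × ln(406/286) = 5.27 × ln(1.41958) = 5.27 × 0.35036 = 1.8464 W/m².
CH₄: 0.036 × (√1771 − √728) = 0.036 × (42.0833 − 26.9815) = 0.036 × 15.1018 = 0.5437 W/m².
HCFC-22: Δ = 199 − 1 = 198 ppt = 0.198 ppb; ΔF = 0.21 × 0.198 = 0.0416 W/m².
SF₆: ΔF = 0.00057 × (8 − 0) = 0.00057 × 8 = 0.0046 W/m².
Total ΔF = 1.8464 + 0.5437 + 0.0416 + 0.0046 = 2.4363 W/m².

ΔF = 2.44 W/m²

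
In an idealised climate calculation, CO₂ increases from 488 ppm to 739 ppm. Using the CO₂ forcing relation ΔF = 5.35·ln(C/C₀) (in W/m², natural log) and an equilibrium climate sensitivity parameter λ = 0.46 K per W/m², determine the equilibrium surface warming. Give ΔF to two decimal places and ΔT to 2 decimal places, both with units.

ΔF = 2.22 W/m²; ΔT = 1.02 K

CO₂: 5.35 × ln(739/488) = 5.35 × ln(1.51434) = 5.35 × 0.41498 = 2.2201 W/m².
ΔT = λ ΔF = 0.46 × 2.22 = 1.0212 K.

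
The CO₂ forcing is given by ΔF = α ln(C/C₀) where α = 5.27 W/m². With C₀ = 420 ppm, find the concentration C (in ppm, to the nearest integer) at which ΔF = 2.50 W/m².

Set 5.27 ln(C/420) = 2.50, so ln(C/420) = 2.50/5.27 = 0.47438.
Then C/420 = e^0.47438 = 1.60702, giving C = 420 × 1.60702 = 674.95 ppm.

C ≈ 675 ppm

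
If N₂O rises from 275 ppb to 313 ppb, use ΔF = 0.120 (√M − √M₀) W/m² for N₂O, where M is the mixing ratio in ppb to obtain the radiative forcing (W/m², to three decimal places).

ΔF = 0.133 W/m²

N₂O: 0.120 × (√313 − √275) = 0.120 × (17.6918 − 16.5831) = 0.120 × 1.1087 = 0.1330 W/m².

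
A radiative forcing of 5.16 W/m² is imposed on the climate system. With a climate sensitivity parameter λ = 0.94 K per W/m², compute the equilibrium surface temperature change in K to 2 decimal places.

ΔT = 4.85 K

ΔT = λ ΔF = 0.94 × 5.16 = 4.8504 K.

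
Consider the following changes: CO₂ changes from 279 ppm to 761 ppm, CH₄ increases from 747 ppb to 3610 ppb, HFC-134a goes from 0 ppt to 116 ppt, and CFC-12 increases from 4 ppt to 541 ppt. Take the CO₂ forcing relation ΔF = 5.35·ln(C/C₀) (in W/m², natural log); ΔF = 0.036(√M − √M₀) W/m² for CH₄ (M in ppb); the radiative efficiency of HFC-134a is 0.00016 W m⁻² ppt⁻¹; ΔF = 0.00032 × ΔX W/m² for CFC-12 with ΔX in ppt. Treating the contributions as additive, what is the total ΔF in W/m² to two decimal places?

CO₂: 5.35 × ln(761/279) = 5.35 × ln(2.72760) = 5.35 × 1.00342 = 5.3683 W/m².
CH₄: 0.036 × (√3610 − √747) = 0.036 × (60.0833 − 27.3313) = 0.036 × 32.7520 = 1.1791 W/m².
HFC-134a: ΔF = 0.00016 × (116 − 0) = 0.00016 × 116 = 0.0186 W/m².
CFC-12: ΔF = 0.00032 × (541 − 4) = 0.00032 × 537 = 0.1718 W/m².
Total ΔF = 5.3683 + 1.1791 + 0.0186 + 0.1718 = 6.7378 W/m².

ΔF = 6.74 W/m²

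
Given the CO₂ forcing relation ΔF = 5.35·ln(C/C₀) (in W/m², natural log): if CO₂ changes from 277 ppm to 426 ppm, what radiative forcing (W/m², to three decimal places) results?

CO₂: 5.35 × ln(426/277) = 5.35 × ln(1.53791) = 5.35 × 0.43042 = 2.3027 W/m².

ΔF = 2.303 W/m²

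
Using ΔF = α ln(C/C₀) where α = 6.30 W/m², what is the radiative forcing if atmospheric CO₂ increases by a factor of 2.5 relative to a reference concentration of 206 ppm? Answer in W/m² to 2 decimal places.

ΔF = 5.77 W/m²

ΔF = 6.30 × ln(2.5) = 6.30 × 0.91629 = 5.7726 W/m².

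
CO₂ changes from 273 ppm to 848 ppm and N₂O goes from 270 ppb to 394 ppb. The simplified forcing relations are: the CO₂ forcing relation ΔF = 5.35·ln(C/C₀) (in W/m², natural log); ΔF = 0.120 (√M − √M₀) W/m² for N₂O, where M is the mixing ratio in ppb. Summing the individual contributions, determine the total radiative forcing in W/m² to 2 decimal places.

ΔF = 6.47 W/m²

CO₂: 5.35 × ln(848/273) = 5.35 × ln(3.10623) = 5.35 × 1.13341 = 6.0637 W/m².
N₂O: 0.120 × (√394 − √270) = 0.120 × (19.8494 − 16.4317) = 0.120 × 3.4177 = 0.4101 W/m².
Total ΔF = 6.0637 + 0.4101 = 6.4738 W/m².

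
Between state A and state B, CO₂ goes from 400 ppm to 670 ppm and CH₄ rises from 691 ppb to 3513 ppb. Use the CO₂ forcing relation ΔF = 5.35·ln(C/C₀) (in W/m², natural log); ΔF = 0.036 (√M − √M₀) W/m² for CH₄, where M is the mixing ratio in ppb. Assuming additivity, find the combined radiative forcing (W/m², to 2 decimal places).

CO₂: 5.35 × ln(670/400) = 5.35 × ln(1.67500) = 5.35 × 0.51581 = 2.7596 W/m².
CH₄: 0.036 × (√3513 − √691) = 0.036 × (59.2706 − 26.2869) = 0.036 × 32.9837 = 1.1874 W/m².
Total ΔF = 2.7596 + 1.1874 = 3.9470 W/m².

ΔF = 3.95 W/m²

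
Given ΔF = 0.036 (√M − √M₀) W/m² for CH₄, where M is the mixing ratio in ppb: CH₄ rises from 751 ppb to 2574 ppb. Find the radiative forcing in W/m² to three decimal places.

CH₄: 0.036 × (√2574 − √751) = 0.036 × (50.7346 − 27.4044) = 0.036 × 23.3302 = 0.8399 W/m².

ΔF = 0.840 W/m²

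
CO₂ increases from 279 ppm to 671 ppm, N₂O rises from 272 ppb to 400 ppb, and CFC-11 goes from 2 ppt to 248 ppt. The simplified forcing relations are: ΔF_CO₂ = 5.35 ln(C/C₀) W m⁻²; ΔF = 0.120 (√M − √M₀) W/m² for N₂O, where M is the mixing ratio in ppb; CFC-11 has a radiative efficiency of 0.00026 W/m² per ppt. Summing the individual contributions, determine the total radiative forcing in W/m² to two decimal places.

CO₂: 5.35 × ln(671/279) = 5.35 × ln(2.40502) = 5.35 × 0.87756 = 4.6949 W/m².
N₂O: 0.120 × (√400 − √272) = 0.120 × (20.0000 − 16.4924) = 0.120 × 3.5076 = 0.4209 W/m².
CFC-11: ΔF = 0.00026 × (248 − 2) = 0.00026 × 246 = 0.0640 W/m².
Total ΔF = 4.6949 + 0.4209 + 0.0640 = 5.1798 W/m².

ΔF = 5.18 W/m²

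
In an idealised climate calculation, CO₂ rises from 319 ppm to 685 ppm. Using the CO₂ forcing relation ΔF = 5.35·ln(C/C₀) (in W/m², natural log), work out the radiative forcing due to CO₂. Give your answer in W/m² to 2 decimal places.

ΔF = 4.09 W/m²

CO₂: 5.35 × ln(685/319) = 5.35 × ln(2.14734) = 5.35 × 0.76423 = 4.0886 W/m².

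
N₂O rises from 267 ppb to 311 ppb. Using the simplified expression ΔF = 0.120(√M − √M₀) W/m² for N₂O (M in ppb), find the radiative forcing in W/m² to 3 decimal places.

ΔF = 0.155 W/m²

N₂O: 0.120 × (√311 − √267) = 0.120 × (17.6352 − 16.3401) = 0.120 × 1.2951 = 0.1554 W/m².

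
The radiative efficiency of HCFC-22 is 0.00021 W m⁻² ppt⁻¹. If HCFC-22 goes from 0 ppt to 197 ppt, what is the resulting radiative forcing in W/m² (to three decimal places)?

HCFC-22: ΔF = 0.00021 × (197 − 0) = 0.00021 × 197 = 0.0414 W/m².

ΔF = 0.041 W/m²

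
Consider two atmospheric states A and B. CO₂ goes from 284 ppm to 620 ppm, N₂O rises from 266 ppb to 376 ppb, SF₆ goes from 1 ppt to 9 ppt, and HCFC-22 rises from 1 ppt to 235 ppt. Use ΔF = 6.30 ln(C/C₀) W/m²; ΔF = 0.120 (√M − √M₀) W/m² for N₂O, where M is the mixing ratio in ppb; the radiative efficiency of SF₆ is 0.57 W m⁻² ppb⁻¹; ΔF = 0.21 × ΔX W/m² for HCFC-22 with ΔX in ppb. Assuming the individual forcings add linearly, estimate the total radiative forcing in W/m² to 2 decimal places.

ΔF = 5.34 W/m²

CO₂: 6.30 × ln(620/284) = 6.30 × ln(2.18310) = 6.30 × 0.78075 = 4.9187 W/m².
N₂O: 0.120 × (√376 − √266) = 0.120 × (19.3907 − 16.3095) = 0.120 × 3.0812 = 0.3697 W/m².
SF₆: Δ = 9 − 1 = 8 ppt = 0.008 ppb; ΔF = 0.57 × 0.008 = 0.0046 W/m².
HCFC-22: Δ = 235 − 1 = 234 ppt = 0.234 ppb; ΔF = 0.21 × 0.234 = 0.0491 W/m².
Total ΔF = 4.9187 + 0.3697 + 0.0046 + 0.0491 = 5.3421 W/m².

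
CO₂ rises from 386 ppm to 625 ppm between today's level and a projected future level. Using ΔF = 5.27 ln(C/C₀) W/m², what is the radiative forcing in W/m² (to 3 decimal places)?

CO₂ absorption bands are partially saturated, so forcing scales with the logarithm of the concentration ratio.
CO₂: 5.27 × ln(625/386) = 5.27 × ln(1.61917) = 5.27 × 0.48191 = 2.5397 W/m².

ΔF = 2.540 W/m²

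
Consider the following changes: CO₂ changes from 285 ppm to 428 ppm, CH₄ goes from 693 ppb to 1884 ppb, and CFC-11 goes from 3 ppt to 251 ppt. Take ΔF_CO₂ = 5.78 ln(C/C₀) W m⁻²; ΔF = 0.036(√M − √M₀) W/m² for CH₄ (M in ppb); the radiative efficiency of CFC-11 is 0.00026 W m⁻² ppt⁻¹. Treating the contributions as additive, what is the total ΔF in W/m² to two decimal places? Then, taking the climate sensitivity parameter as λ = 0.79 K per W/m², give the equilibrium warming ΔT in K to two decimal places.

ΔF = 3.03 W/m²; ΔT = 2.39 K

CO₂: 5.78 × ln(428/285) = 5.78 × ln(1.50175) = 5.78 × 0.40663 = 2.3503 W/m².
CH₄: 0.036 × (√1884 − √693) = 0.036 × (43.4051 − 26.3249) = 0.036 × 17.0802 = 0.6149 W/m².
CFC-11: ΔF = 0.00026 × (251 − 3) = 0.00026 × 248 = 0.0645 W/m².
Total ΔF = 2.3503 + 0.6149 + 0.0645 = 3.0297 W/m².
ΔT = λ ΔF = 0.79 × 3.03 = 2.3937 K.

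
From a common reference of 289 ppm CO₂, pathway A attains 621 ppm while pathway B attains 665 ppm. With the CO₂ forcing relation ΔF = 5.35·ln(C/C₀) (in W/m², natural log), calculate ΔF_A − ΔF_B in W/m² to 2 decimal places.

ΔF_A = 5.35 ln(621/289) = 5.35 × 0.76490 = 4.0922 W/m².
ΔF_B = 5.35 ln(665/289) = 5.35 × 0.83336 = 4.4585 W/m².
Difference: 4.0922 − 4.4585 = -0.3663 W/m².

ΔF_A − ΔF_B = -0.37 W/m²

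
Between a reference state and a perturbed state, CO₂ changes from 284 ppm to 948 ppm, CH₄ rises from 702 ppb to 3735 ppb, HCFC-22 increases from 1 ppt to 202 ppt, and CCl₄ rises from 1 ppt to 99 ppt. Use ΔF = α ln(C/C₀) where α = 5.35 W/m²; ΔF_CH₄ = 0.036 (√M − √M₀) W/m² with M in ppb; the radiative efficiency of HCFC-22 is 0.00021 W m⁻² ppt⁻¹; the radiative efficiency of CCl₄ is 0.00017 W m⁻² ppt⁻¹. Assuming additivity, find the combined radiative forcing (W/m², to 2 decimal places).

CO₂: 5.35 × ln(948/284) = 5.35 × ln(3.33803) = 5.35 × 1.20538 = 6.4488 W/m².
CH₄: 0.036 × (√3735 − √702) = 0.036 × (61.1146 − 26.4953) = 0.036 × 34.6193 = 1.2463 W/m².
HCFC-22: ΔF = 0.00021 × (202 − 1) = 0.00021 × 201 = 0.0422 W/m².
CCl₄: ΔF = 0.00017 × (99 − 1) = 0.00017 × 98 = 0.0167 W/m².
Total ΔF = 6.4488 + 1.2463 + 0.0422 + 0.0167 = 7.7540 W/m².

ΔF = 7.75 W/m²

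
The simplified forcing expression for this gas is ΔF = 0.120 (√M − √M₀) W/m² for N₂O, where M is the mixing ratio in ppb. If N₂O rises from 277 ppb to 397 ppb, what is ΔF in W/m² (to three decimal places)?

ΔF = 0.394 W/m²

N₂O: 0.120 × (√397 − √277) = 0.120 × (19.9249 − 16.6433) = 0.120 × 3.2816 = 0.3938 W/m².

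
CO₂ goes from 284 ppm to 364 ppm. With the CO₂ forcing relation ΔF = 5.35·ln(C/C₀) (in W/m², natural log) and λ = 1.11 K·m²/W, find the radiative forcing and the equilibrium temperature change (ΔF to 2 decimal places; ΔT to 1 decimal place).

CO₂: 5.35 × ln(364/284) = 5.35 × ln(1.28169) = 5.35 × 0.24818 = 1.3278 W/m².
ΔT = λ ΔF = 1.11 × 1.33 = 1.4763 K.

ΔF = 1.33 W/m²; ΔT = 1.5 K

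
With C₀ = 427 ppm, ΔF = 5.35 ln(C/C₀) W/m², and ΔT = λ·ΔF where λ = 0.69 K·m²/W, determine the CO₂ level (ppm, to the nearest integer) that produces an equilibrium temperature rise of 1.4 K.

Required forcing: ΔF = ΔT/λ = 1.4/0.69 = 2.0290 W/m².
Then ln(C/427) = ΔF/5.35 = 2.0290/5.35 = 0.37925.
So C = 427 × e^0.37925 = 427 × 1.46119 = 623.93 ppm.

C ≈ 624 ppm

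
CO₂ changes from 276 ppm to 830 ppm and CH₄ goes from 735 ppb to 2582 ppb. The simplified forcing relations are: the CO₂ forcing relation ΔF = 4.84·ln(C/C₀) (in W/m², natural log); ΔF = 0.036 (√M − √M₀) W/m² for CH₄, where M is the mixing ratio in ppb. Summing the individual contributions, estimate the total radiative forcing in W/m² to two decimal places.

ΔF = 6.18 W/m²

CO₂: 4.84 × ln(830/276) = 4.84 × ln(3.00725) = 4.84 × 1.10103 = 5.3290 W/m².
CH₄: 0.036 × (√2582 − √735) = 0.036 × (50.8134 − 27.1109) = 0.036 × 23.7025 = 0.8533 W/m².
Total ΔF = 5.3290 + 0.8533 = 6.1823 W/m².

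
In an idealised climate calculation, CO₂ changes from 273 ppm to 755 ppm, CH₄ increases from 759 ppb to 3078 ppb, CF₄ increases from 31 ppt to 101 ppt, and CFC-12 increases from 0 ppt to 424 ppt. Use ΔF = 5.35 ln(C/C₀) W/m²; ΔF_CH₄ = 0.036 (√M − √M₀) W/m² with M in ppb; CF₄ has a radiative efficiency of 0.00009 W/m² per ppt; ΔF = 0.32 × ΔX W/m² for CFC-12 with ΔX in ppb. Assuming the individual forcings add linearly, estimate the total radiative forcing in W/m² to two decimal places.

ΔF = 6.59 W/m²

CO₂: 5.35 × ln(755/273) = 5.35 × ln(2.76557) = 5.35 × 1.01725 = 5.4423 W/m².
CH₄: 0.036 × (√3078 − √759) = 0.036 × (55.4797 − 27.5500) = 0.036 × 27.9297 = 1.0055 W/m².
CF₄: ΔF = 0.00009 × (101 − 31) = 0.00009 × 70 = 0.0063 W/m².
CFC-12: Δ = 424 − 0 = 424 ppt = 0.424 ppb; ΔF = 0.32 × 0.424 = 0.1357 W/m².
Total ΔF = 5.4423 + 1.0055 + 0.0063 + 0.1357 = 6.5898 W/m².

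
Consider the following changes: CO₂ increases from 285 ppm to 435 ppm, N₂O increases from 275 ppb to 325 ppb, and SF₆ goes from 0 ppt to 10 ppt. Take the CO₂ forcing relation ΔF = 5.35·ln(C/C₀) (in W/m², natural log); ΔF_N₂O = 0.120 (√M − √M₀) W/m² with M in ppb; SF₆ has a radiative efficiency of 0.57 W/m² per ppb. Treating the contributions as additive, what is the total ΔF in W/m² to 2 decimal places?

CO₂: 5.35 × ln(435/285) = 5.35 × ln(1.52632) = 5.35 × 0.42286 = 2.2623 W/m².
N₂O: 0.120 × (√325 − √275) = 0.120 × (18.0278 − 16.5831) = 0.120 × 1.4447 = 0.1734 W/m².
SF₆: Δ = 10 − 0 = 10 ppt = 0.010 ppb; ΔF = 0.57 × 0.010 = 0.0057 W/m².
Total ΔF = 2.2623 + 0.1734 + 0.0057 = 2.4414 W/m².

ΔF = 2.44 W/m²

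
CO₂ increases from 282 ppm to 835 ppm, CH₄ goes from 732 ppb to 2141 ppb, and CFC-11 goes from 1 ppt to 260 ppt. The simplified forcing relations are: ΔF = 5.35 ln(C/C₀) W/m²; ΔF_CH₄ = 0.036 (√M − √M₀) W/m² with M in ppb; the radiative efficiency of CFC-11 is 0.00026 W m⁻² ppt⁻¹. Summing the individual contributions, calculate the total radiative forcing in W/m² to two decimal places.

ΔF = 6.57 W/m²

CO₂: 5.35 × ln(835/282) = 5.35 × ln(2.96099) = 5.35 × 1.08552 = 5.8075 W/m².
CH₄: 0.036 × (√2141 − √732) = 0.036 × (46.2709 − 27.0555) = 0.036 × 19.2154 = 0.6918 W/m².
CFC-11: ΔF = 0.00026 × (260 − 1) = 0.00026 × 259 = 0.0673 W/m².
Total ΔF = 5.8075 + 0.6918 + 0.0673 = 6.5666 W/m².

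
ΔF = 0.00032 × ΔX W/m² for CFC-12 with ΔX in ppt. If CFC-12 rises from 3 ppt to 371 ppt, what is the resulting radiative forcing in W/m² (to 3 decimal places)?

ΔF = 0.118 W/m²

CFC-12: ΔF = 0.00032 × (371 − 3) = 0.00032 × 368 = 0.1178 W/m².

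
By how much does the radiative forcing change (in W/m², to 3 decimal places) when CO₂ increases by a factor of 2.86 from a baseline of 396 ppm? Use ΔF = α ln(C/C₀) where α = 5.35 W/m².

ΔF = 5.35 × ln(2.86) = 5.35 × 1.05082 = 5.6219 W/m².

ΔF = 5.622 W/m²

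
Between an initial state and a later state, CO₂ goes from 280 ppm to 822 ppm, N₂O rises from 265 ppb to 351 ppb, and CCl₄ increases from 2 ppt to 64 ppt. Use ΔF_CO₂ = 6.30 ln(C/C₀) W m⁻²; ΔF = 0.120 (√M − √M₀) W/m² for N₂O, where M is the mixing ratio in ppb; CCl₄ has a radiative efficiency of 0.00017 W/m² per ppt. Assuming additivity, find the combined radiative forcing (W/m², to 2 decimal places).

CO₂: 6.30 × ln(822/280) = 6.30 × ln(2.93571) = 6.30 × 1.07695 = 6.7848 W/m².
N₂O: 0.120 × (√351 − √265) = 0.120 × (18.7350 − 16.2788) = 0.120 × 2.4562 = 0.2947 W/m².
CCl₄: ΔF = 0.00017 × (64 − 2) = 0.00017 × 62 = 0.0105 W/m².
Total ΔF = 6.7848 + 0.2947 + 0.0105 = 7.0900 W/m².

ΔF = 7.09 W/m²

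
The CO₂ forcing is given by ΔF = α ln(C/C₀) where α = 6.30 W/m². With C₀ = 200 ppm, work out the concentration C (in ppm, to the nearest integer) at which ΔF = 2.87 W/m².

Set 6.30 ln(C/200) = 2.87, so ln(C/200) = 2.87/6.30 = 0.45556.
Then C/200 = e^0.45556 = 1.57706, giving C = 200 × 1.57706 = 315.41 ppm.

C ≈ 315 ppm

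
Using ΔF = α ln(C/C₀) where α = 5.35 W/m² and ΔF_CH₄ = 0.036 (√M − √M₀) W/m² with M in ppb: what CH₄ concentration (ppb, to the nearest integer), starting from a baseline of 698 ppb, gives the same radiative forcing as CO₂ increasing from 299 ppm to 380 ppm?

CO₂ forcing: 5.35 × ln(380/299) = 5.35 × 0.239728 = 1.28254 W/m².
Set 0.036(√M − √698) = 1.28254: √M = 1.28254/0.036 + √698 = 35.6261 + 26.4197 = 62.0458.
M = (62.0458)² = 3849.68 ppb.

M ≈ 3850 ppb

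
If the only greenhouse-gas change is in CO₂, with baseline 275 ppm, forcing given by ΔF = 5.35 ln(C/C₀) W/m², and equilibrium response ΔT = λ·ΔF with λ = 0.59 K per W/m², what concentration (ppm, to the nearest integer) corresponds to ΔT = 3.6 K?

Required forcing: ΔF = ΔT/λ = 3.6/0.59 = 6.1017 W/m².
Then ln(C/275) = ΔF/5.35 = 6.1017/5.35 = 1.14050.
So C = 275 × e^1.14050 = 275 × 3.12833 = 860.29 ppm.

C ≈ 860 ppm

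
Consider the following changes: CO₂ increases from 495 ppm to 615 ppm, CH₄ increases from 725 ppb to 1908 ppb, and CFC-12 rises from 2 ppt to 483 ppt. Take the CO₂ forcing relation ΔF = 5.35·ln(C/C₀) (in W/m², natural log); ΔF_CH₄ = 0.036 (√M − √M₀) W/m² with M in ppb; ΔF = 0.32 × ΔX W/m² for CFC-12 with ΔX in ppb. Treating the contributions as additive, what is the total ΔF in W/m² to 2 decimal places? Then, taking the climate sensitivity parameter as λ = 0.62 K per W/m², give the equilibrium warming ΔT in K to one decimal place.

ΔF = 1.92 W/m²; ΔT = 1.2 K

CO₂: 5.35 × ln(615/495) = 5.35 × ln(1.24242) = 5.35 × 0.21706 = 1.1613 W/m².
CH₄: 0.036 × (√1908 − √725) = 0.036 × (43.6807 − 26.9258) = 0.036 × 16.7549 = 0.6032 W/m².
CFC-12: Δ = 483 − 2 = 481 ppt = 0.481 ppb; ΔF = 0.32 × 0.481 = 0.1539 W/m².
Total ΔF = 1.1613 + 0.6032 + 0.1539 = 1.9184 W/m².
ΔT = λ ΔF = 0.62 × 1.92 = 1.1904 K.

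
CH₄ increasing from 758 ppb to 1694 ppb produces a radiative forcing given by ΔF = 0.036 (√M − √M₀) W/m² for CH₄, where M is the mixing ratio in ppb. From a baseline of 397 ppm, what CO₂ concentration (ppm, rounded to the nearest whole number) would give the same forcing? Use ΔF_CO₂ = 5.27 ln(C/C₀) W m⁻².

CH₄ forcing: 0.036 × (√1694 − √758) = 0.036 × (41.1582 − 27.5318) = 0.036 × 13.6264 = 0.49055 W/m².
Set 5.27 ln(C/397) = 0.49055: ln(C/397) = 0.49055/5.27 = 0.09308, so C = 397 × e^0.09308 = 397 × 1.09755 = 435.73 ppm.

C ≈ 436 ppm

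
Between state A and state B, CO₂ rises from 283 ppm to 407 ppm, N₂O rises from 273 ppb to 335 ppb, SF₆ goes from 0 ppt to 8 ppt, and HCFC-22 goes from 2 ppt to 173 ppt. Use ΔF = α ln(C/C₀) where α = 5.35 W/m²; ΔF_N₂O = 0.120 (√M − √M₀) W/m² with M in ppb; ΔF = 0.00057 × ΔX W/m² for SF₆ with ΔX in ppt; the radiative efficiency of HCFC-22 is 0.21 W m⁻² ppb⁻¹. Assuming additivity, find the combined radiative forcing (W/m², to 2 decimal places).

CO₂: 5.35 × ln(407/283) = 5.35 × ln(1.43816) = 5.35 × 0.36336 = 1.9440 W/m².
N₂O: 0.120 × (√335 − √273) = 0.120 × (18.3030 − 16.5227) = 0.120 × 1.7803 = 0.2136 W/m².
SF₆: ΔF = 0.00057 × (8 − 0) = 0.00057 × 8 = 0.0046 W/m².
HCFC-22: Δ = 173 − 2 = 171 ppt = 0.171 ppb; ΔF = 0.21 × 0.171 = 0.0359 W/m².
Total ΔF = 1.9440 + 0.2136 + 0.0046 + 0.0359 = 2.1981 W/m².

ΔF = 2.20 W/m²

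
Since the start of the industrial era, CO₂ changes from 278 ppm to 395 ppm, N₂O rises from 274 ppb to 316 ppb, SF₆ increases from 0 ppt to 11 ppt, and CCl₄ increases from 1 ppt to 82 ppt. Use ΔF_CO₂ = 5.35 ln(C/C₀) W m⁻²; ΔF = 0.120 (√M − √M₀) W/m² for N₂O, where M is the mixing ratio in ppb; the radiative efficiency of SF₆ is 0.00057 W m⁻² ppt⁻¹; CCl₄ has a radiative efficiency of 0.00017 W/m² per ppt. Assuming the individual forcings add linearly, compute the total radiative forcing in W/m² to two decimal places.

CO₂: 5.35 × ln(395/278) = 5.35 × ln(1.42086) = 5.35 × 0.35126 = 1.8792 W/m².
N₂O: 0.120 × (√316 − √274) = 0.120 × (17.7764 − 16.5529) = 0.120 × 1.2235 = 0.1468 W/m².
SF₆: ΔF = 0.00057 × (11 − 0) = 0.00057 × 11 = 0.0063 W/m².
CCl₄: ΔF = 0.00017 × (82 − 1) = 0.00017 × 81 = 0.0138 W/m².
Total ΔF = 1.8792 + 0.1468 + 0.0063 + 0.0138 = 2.0461 W/m².

ΔF = 2.05 W/m²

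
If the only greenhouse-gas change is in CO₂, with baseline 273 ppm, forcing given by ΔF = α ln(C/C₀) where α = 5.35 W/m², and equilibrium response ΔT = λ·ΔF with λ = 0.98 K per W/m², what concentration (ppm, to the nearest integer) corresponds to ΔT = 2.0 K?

C ≈ 400 ppm

Required forcing: ΔF = ΔT/λ = 2.0/0.98 = 2.0408 W/m².
Then ln(C/273) = ΔF/5.35 = 2.0408/5.35 = 0.38146.
So C = 273 × e^0.38146 = 273 × 1.46442 = 399.79 ppm.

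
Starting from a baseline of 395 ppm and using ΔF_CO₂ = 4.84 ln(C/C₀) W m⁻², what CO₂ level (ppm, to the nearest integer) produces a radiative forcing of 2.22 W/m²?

C ≈ 625 ppm

Set 4.84 ln(C/395) = 2.22, so ln(C/395) = 2.22/4.84 = 0.45868.
Then C/395 = e^0.45868 = 1.58198, giving C = 395 × 1.58198 = 624.88 ppm.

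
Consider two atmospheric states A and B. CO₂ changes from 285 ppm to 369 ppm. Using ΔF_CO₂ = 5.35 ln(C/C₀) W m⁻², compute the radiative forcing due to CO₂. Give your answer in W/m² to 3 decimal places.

CO₂: 5.35 × ln(369/285) = 5.35 × ln(1.29474) = 5.35 × 0.25831 = 1.3820 W/m².

ΔF = 1.382 W/m²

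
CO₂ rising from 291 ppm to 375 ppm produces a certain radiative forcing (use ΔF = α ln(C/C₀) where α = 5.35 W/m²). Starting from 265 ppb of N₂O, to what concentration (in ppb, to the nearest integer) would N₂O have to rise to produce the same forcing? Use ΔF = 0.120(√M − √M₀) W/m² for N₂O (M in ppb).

CO₂ forcing: 5.35 × ln(375/291) = 5.35 × 0.253603 = 1.35678 W/m².
Set 0.120(√M − √265) = 1.35678: √M = 1.35678/0.120 + √265 = 11.3065 + 16.2788 = 27.5853.
M = (27.5853)² = 760.95 ppb.

M ≈ 761 ppb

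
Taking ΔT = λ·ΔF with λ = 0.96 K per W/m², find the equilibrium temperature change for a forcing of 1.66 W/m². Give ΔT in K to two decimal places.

ΔT = λ ΔF = 0.96 × 1.66 = 1.5936 K.

ΔT = 1.59 K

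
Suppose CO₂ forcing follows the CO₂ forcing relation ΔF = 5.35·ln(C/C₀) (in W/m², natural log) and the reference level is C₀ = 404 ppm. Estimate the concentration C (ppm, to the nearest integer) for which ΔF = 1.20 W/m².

Set 5.35 ln(C/404) = 1.20, so ln(C/404) = 1.20/5.35 = 0.22430.
Then C/404 = e^0.22430 = 1.25145, giving C = 404 × 1.25145 = 505.59 ppm.

C ≈ 506 ppm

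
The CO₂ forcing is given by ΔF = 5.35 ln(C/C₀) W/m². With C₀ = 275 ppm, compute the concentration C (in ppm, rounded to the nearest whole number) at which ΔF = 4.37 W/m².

C ≈ 622 ppm

Set 5.35 ln(C/275) = 4.37, so ln(C/275) = 4.37/5.35 = 0.81682.
Then C/275 = e^0.81682 = 2.26329, giving C = 275 × 2.26329 = 622.40 ppm.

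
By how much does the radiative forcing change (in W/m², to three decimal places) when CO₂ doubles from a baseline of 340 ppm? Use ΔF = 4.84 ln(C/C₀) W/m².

ΔF = 3.355 W/m²

ΔF = 4.84 × ln(2) = 4.84 × 0.69315 = 3.3548 W/m².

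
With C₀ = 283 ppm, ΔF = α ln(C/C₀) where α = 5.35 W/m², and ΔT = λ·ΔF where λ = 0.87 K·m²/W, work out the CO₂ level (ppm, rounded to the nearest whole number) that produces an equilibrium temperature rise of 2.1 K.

C ≈ 444 ppm

Required forcing: ΔF = ΔT/λ = 2.1/0.87 = 2.4138 W/m².
Then ln(C/283) = ΔF/5.35 = 2.4138/5.35 = 0.45118.
So C = 283 × e^0.45118 = 283 × 1.57016 = 444.36 ppm.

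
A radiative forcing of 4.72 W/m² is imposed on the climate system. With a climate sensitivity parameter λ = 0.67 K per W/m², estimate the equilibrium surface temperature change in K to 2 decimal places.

ΔT = λ ΔF = 0.67 × 4.72 = 3.1624 K.

ΔT = 3.16 K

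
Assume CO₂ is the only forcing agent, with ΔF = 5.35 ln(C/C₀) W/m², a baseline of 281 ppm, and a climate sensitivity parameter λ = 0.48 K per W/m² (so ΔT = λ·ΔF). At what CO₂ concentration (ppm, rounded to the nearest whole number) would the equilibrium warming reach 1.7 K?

Required forcing: ΔF = ΔT/λ = 1.7/0.48 = 3.5417 W/m².
Then ln(C/281) = ΔF/5.35 = 3.5417/5.35 = 0.66200.
So C = 281 × e^0.66200 = 281 × 1.93867 = 544.77 ppm.

C ≈ 545 ppm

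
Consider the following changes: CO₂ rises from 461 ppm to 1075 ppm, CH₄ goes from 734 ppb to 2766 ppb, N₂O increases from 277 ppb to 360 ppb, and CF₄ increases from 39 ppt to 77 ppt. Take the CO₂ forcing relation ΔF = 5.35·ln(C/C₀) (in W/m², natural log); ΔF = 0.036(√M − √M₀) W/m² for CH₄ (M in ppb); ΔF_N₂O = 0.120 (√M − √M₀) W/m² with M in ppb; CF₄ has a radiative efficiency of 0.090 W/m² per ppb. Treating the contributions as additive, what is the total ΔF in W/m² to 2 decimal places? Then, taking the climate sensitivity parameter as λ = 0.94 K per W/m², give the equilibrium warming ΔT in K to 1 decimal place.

ΔF = 5.73 W/m²; ΔT = 5.4 K

CO₂: 5.35 × ln(1075/461) = 5.35 × ln(2.33189) = 5.35 × 0.84668 = 4.5297 W/m².
CH₄: 0.036 × (√2766 − √734) = 0.036 × (52.5928 − 27.0924) = 0.036 × 25.5004 = 0.9180 W/m².
N₂O: 0.120 × (√360 − √277) = 0.120 × (18.9737 − 16.6433) = 0.120 × 2.3304 = 0.2796 W/m².
CF₄: Δ = 77 − 39 = 38 ppt = 0.038 ppb; ΔF = 0.090 × 0.038 = 0.0034 W/m².
Total ΔF = 4.5297 + 0.9180 + 0.2796 + 0.0034 = 5.7307 W/m².
ΔT = λ ΔF = 0.94 × 5.73 = 5.3862 K.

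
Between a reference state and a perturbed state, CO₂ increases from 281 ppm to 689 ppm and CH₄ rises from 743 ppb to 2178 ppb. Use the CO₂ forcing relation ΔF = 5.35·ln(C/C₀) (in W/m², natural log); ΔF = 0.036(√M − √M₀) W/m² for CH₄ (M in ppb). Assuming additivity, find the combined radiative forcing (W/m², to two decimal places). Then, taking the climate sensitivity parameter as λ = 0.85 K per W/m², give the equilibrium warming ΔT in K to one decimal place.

ΔF = 5.50 W/m²; ΔT = 4.7 K

CO₂: 5.35 × ln(689/281) = 5.35 × ln(2.45196) = 5.35 × 0.89689 = 4.7984 W/m².
CH₄: 0.036 × (√2178 − √743) = 0.036 × (46.6690 − 27.2580) = 0.036 × 19.4110 = 0.6988 W/m².
Total ΔF = 4.7984 + 0.6988 = 5.4972 W/m².
ΔT = λ ΔF = 0.85 × 5.50 = 4.6750 K.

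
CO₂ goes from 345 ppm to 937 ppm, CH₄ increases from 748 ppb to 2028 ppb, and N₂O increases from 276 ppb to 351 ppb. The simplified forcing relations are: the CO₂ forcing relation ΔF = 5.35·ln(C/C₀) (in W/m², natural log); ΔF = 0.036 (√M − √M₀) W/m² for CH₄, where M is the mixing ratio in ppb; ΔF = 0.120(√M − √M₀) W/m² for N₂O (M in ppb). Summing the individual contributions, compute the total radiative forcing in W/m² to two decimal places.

ΔF = 6.24 W/m²

CO₂: 5.35 × ln(937/345) = 5.35 × ln(2.71594) = 5.35 × 0.99914 = 5.3454 W/m².
CH₄: 0.036 × (√2028 − √748) = 0.036 × (45.0333 − 27.3496) = 0.036 × 17.6837 = 0.6366 W/m².
N₂O: 0.120 × (√351 − √276) = 0.120 × (18.7350 − 16.6132) = 0.120 × 2.1218 = 0.2546 W/m².
Total ΔF = 5.3454 + 0.6366 + 0.2546 = 6.2366 W/m².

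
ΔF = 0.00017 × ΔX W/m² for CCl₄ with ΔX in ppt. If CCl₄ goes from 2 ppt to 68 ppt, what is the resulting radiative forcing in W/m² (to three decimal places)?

ΔF = 0.011 W/m²

CCl₄: ΔF = 0.00017 × (68 − 2) = 0.00017 × 66 = 0.0112 W/m².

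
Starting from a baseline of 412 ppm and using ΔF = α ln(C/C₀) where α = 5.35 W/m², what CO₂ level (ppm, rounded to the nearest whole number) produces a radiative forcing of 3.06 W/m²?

C ≈ 730 ppm

Set 5.35 ln(C/412) = 3.06, so ln(C/412) = 3.06/5.35 = 0.57196.
Then C/412 = e^0.57196 = 1.77174, giving C = 412 × 1.77174 = 729.96 ppm.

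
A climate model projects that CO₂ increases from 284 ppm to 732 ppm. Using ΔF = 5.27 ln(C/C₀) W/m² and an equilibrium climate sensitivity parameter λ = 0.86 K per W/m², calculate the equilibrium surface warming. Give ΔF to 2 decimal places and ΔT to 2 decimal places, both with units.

CO₂: 5.27 × ln(732/284) = 5.27 × ln(2.57746) = 5.27 × 0.94680 = 4.9896 W/m².
ΔT = λ ΔF = 0.86 × 4.99 = 4.2914 K.

ΔF = 4.99 W/m²; ΔT = 4.29 K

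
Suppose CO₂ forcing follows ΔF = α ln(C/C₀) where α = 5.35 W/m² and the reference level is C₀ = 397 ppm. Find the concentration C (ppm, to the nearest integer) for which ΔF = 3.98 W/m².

C ≈ 835 ppm

Set 5.35 ln(C/397) = 3.98, so ln(C/397) = 3.98/5.35 = 0.74393.
Then C/397 = e^0.74393 = 2.10419, giving C = 397 × 2.10419 = 835.36 ppm.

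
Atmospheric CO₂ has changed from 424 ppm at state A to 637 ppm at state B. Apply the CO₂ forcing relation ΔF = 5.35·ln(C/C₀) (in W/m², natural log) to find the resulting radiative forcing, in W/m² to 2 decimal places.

CO₂: 5.35 × ln(637/424) = 5.35 × ln(1.50236) = 5.35 × 0.40704 = 2.1777 W/m².

ΔF = 2.18 W/m²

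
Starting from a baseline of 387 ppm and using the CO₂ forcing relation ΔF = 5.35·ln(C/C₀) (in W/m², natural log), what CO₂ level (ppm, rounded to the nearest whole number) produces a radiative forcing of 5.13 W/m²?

Set 5.35 ln(C/387) = 5.13, so ln(C/387) = 5.13/5.35 = 0.95888.
Then C/387 = e^0.95888 = 2.60877, giving C = 387 × 2.60877 = 1009.59 ppm.

C ≈ 1010 ppm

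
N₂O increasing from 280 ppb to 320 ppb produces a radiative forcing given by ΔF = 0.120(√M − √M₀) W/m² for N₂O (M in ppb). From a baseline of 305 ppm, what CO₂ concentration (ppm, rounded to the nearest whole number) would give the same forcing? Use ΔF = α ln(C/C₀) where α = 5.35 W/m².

N₂O forcing: 0.120 × (√320 − √280) = 0.120 × (17.8885 − 16.7332) = 0.120 × 1.1553 = 0.13864 W/m².
Set 5.35 ln(C/305) = 0.13864: ln(C/305) = 0.13864/5.35 = 0.02591, so C = 305 × e^0.02591 = 305 × 1.02625 = 313.01 ppm.

C ≈ 313 ppm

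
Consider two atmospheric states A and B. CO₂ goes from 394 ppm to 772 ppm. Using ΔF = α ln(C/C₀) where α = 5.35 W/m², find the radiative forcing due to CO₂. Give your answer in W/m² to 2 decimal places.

CO₂: 5.35 × ln(772/394) = 5.35 × ln(1.95939) = 5.35 × 0.67263 = 3.5986 W/m².

ΔF = 3.60 W/m²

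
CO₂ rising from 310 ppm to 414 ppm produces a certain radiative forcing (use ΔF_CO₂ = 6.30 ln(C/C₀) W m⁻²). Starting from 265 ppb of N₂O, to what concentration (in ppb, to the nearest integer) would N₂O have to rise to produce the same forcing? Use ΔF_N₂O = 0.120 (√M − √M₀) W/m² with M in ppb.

CO₂ forcing: 6.30 × ln(414/310) = 6.30 × 0.289294 = 1.82255 W/m².
Set 0.120(√M − √265) = 1.82255: √M = 1.82255/0.120 + √265 = 15.1879 + 16.2788 = 31.4667.
M = (31.4667)² = 990.15 ppb.

M ≈ 990 ppb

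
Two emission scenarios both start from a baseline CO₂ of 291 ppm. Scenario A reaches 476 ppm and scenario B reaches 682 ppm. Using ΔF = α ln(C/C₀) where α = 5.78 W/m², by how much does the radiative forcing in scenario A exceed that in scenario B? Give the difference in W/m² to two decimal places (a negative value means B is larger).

ΔF_A − ΔF_B = -2.08 W/m²

ΔF_A = 5.78 ln(476/291) = 5.78 × 0.49209 = 2.8443 W/m².
ΔF_B = 5.78 ln(682/291) = 5.78 × 0.85171 = 4.9229 W/m².
Difference: 2.8443 − 4.9229 = -2.0786 W/m².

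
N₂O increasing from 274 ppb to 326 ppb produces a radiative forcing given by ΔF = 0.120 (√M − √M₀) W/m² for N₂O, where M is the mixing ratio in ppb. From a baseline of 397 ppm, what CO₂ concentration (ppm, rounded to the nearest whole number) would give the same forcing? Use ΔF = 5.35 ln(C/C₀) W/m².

N₂O forcing: 0.120 × (√326 − √274) = 0.120 × (18.0555 − 16.5529) = 0.120 × 1.5026 = 0.18031 W/m².
Set 5.35 ln(C/397) = 0.18031: ln(C/397) = 0.18031/5.35 = 0.03370, so C = 397 × e^0.03370 = 397 × 1.03427 = 410.61 ppm.

C ≈ 411 ppm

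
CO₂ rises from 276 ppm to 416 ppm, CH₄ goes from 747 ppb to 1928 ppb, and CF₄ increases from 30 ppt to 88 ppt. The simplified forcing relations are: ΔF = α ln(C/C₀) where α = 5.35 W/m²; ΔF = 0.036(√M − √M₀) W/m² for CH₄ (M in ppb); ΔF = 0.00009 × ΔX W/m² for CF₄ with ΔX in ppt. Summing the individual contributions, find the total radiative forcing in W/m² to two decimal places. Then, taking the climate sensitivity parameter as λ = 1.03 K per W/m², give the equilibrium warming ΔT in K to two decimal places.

ΔF = 2.80 W/m²; ΔT = 2.88 K

CO₂: 5.35 × ln(416/276) = 5.35 × ln(1.50725) = 5.35 × 0.41029 = 2.1951 W/m².
CH₄: 0.036 × (√1928 − √747) = 0.036 × (43.9090 − 27.3313) = 0.036 × 16.5777 = 0.5968 W/m².
CF₄: ΔF = 0.00009 × (88 − 30) = 0.00009 × 58 = 0.0052 W/m².
Total ΔF = 2.1951 + 0.5968 + 0.0052 = 2.7971 W/m².
ΔT = λ ΔF = 1.03 × 2.80 = 2.8840 K.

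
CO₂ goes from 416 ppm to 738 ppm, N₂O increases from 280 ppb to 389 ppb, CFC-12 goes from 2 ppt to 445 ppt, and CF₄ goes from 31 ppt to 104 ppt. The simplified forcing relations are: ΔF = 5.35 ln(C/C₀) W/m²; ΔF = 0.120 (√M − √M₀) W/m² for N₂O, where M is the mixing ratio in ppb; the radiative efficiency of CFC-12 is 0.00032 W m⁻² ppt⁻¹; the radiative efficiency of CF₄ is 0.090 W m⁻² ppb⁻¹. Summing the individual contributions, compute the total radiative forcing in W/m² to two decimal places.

ΔF = 3.57 W/m²

CO₂: 5.35 × ln(738/416) = 5.35 × ln(1.77404) = 5.35 × 0.57326 = 3.0669 W/m².
N₂O: 0.120 × (√389 − √280) = 0.120 × (19.7231 − 16.7332) = 0.120 × 2.9899 = 0.3588 W/m².
CFC-12: ΔF = 0.00032 × (445 − 2) = 0.00032 × 443 = 0.1418 W/m².
CF₄: Δ = 104 − 31 = 73 ppt = 0.073 ppb; ΔF = 0.090 × 0.073 = 0.0066 W/m².
Total ΔF = 3.0669 + 0.3588 + 0.1418 + 0.0066 = 3.5741 W/m².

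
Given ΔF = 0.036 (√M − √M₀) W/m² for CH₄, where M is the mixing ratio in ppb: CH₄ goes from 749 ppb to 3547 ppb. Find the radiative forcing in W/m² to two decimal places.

CH₄: 0.036 × (√3547 − √749) = 0.036 × (59.5567 − 27.3679) = 0.036 × 32.1888 = 1.1588 W/m².

ΔF = 1.16 W/m²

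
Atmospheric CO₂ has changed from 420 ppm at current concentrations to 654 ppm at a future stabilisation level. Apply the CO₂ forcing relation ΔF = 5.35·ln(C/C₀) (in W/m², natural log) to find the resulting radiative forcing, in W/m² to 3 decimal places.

CO₂: 5.35 × ln(654/420) = 5.35 × ln(1.55714) = 5.35 × 0.44285 = 2.3692 W/m².

ΔF = 2.369 W/m²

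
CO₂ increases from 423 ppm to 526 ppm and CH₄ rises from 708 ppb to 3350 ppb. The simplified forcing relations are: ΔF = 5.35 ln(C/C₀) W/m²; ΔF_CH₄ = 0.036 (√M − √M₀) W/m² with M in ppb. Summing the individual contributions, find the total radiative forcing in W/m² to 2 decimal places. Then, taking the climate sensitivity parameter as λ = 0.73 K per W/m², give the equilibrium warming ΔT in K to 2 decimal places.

ΔF = 2.29 W/m²; ΔT = 1.67 K

CO₂: 5.35 × ln(526/423) = 5.35 × ln(1.24350) = 5.35 × 0.21793 = 1.1659 W/m².
CH₄: 0.036 × (√3350 − √708) = 0.036 × (57.8792 − 26.6083) = 0.036 × 31.2709 = 1.1258 W/m².
Total ΔF = 1.1659 + 1.1258 = 2.2917 W/m².
ΔT = λ ΔF = 0.73 × 2.29 = 1.6717 K.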